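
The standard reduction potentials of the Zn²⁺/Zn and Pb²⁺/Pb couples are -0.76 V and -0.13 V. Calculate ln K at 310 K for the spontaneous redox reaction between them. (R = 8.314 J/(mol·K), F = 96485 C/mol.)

E°_cell = -0.13 − (-0.76) = 0.63 V, with n = 2 electrons transferred.
At equilibrium E = 0, so the Nernst equation gives ln K = nFE°/RT = (2)(96485)(0.63)/((8.314)(310)) = 47.17.

ln K = 47.2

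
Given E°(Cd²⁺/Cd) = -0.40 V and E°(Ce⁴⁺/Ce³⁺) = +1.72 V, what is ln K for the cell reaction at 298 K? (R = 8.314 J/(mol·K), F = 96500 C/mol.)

ln K = 165.1

E°_cell = +1.72 − (-0.40) = 2.12 V, with n = 2 electrons transferred.
At equilibrium E = 0, so the Nernst equation gives ln K = nFE°/RT = (2)(96500)(2.12)/((8.314)(298)) = 165.15.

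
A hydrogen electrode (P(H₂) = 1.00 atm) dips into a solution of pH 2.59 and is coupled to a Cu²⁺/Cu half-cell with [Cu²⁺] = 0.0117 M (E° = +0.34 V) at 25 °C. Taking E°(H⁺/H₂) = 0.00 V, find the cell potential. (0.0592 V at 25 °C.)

0.44 V

The Cu²⁺/Cu couple is the cathode, so E°_cell = 0.34 V; n = 2.
[H⁺] = 10^(−2.59) = 0.0026 M, and Q = [H⁺]^2 / ([Cu²⁺]·P(H₂)) = 5.65 × 10^-4.
E = E° − (0.0592/2) log Q = 0.34 − (0.0592/2)(-3.248) = 0.436 V.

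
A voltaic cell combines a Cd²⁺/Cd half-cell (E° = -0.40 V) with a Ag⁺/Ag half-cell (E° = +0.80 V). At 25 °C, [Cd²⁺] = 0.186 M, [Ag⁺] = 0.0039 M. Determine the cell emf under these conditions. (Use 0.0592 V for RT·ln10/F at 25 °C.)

The Ag⁺/Ag couple has the higher reduction potential and acts as the cathode, so E°_cell = +0.80 − (-0.40) = 1.20 V.
Balancing electrons gives n = 2; the reaction quotient is Q = [Cd²⁺]/[Ag⁺]^2 = 1.22 × 10^4.
At 25 °C, E = E° − (0.0592/n) log Q = 1.20 − (0.0592/2)(4.087) = 1.200 − 0.121 = 1.079 V.

1.08 V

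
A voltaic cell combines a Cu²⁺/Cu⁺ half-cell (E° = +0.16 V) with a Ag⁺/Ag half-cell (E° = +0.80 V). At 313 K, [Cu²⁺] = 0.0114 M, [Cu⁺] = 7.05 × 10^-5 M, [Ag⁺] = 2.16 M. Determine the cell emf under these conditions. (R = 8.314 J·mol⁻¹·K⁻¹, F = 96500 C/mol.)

0.524 V

The Ag⁺/Ag couple has the higher reduction potential and acts as the cathode, so E°_cell = +0.80 − (+0.16) = 0.64 V.
Balancing electrons gives n = 1; the reaction quotient is Q = [Cu²⁺]/([Cu⁺]·[Ag⁺]) = 74.9.
E = E° − (RT/nF) ln Q = 0.64 − (8.314×313)/(1×96500) × (4.316) = 0.640 − 0.116 = 0.524 V.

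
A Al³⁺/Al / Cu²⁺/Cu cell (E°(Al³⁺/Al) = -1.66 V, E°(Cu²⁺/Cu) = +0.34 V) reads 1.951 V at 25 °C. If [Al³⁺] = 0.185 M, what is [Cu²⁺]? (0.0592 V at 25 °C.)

From the Nernst equation, log Q = n(E° − E)/0.0592 = 6(2.00 − 1.951)/0.0592 = 4.966, so Q = 9.25 × 10^4.
With Q = [Al³⁺]^2/[Cu²⁺]^3 and the known concentrations, [Cu²⁺]^3 in the denominator gives [Cu²⁺] = 0.0072 M.

0.0072 M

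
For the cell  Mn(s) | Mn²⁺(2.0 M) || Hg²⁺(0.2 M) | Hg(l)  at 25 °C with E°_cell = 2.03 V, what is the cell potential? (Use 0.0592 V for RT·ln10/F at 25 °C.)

Balancing electrons gives n = 2; the reaction quotient is Q = [Mn²⁺]/[Hg²⁺] = 10.0.
At 25 °C, E = E° − (0.0592/n) log Q = 2.03 − (0.0592/2)(1.000) = 2.030 − 0.030 = 2.000 V.

2.00 V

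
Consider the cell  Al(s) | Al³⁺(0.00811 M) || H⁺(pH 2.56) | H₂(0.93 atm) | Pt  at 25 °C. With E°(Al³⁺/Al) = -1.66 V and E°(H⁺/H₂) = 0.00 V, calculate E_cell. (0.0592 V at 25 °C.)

The hydrogen couple is the cathode, so E°_cell = 1.66 V; n = 6.
[H⁺] = 10^(−2.56) = 0.0028 M, and Q = [Al³⁺]^2·P(H₂)^3 / [H⁺]^6 = 1.21 × 10^11.
E = E° − (0.0592/6) log Q = 1.66 − (0.0592/6)(11.083) = 1.551 V.

1.55 V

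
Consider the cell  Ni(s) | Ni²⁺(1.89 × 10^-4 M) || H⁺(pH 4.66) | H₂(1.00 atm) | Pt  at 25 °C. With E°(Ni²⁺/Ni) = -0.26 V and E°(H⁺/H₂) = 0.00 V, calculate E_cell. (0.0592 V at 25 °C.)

0.094 V

The hydrogen couple is the cathode, so E°_cell = 0.26 V; n = 2.
[H⁺] = 10^(−4.66) = 2.2 × 10^-5 M, and Q = [Ni²⁺]·P(H₂) / [H⁺]^2 = 3.95 × 10^5.
E = E° − (0.0592/2) log Q = 0.26 − (0.0592/2)(5.596) = 0.094 V.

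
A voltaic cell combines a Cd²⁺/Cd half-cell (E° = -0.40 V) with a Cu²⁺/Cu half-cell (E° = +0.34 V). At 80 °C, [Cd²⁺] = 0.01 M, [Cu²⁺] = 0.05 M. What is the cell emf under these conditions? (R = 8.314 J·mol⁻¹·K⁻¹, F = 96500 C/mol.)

The Cu²⁺/Cu couple has the higher reduction potential and acts as the cathode, so E°_cell = +0.34 − (-0.40) = 0.74 V.
Balancing electrons gives n = 2; the reaction quotient is Q = [Cd²⁺]/[Cu²⁺] = 0.200.
E = E° − (RT/nF) ln Q = 0.74 − (8.314×353)/(2×96500) × (-1.609) = 0.740 + 0.024 = 0.764 V.

0.764 V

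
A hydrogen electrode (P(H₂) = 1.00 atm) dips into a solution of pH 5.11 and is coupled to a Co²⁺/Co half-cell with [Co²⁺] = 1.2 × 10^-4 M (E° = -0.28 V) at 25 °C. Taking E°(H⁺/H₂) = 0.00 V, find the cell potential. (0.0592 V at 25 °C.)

0.094 V

The hydrogen couple is the cathode, so E°_cell = 0.28 V; n = 2.
[H⁺] = 10^(−5.11) = 7.8 × 10^-6 M, and Q = [Co²⁺]·P(H₂) / [H⁺]^2 = 1.99 × 10^6.
E = E° − (0.0592/2) log Q = 0.28 − (0.0592/2)(6.299) = 0.094 V.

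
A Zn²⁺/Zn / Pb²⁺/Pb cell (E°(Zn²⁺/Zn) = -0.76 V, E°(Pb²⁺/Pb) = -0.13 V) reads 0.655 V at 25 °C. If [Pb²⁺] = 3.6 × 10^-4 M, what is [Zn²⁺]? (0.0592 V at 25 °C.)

From the Nernst equation, log Q = n(E° − E)/0.0592 = 2(0.63 − 0.655)/0.0592 = -0.845, so Q = 0.143.
With Q = [Zn²⁺]/[Pb²⁺] and the known concentrations, [Zn²⁺] in the numerator gives [Zn²⁺] = 5.1 × 10^-5 M.

5.1 × 10^-5 M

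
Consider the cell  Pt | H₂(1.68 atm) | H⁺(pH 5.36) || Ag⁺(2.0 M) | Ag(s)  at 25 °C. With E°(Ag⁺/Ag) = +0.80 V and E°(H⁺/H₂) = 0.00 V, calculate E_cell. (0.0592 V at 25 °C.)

The Ag⁺/Ag couple is the cathode, so E°_cell = 0.80 V; n = 2.
[H⁺] = 10^(−5.36) = 4.4 × 10^-6 M, and Q = [H⁺]^2 / ([Ag⁺]^2·P(H₂)) = 2.84 × 10^-12.
E = E° − (0.0592/2) log Q = 0.80 − (0.0592/2)(-11.547) = 1.142 V.

1.14 V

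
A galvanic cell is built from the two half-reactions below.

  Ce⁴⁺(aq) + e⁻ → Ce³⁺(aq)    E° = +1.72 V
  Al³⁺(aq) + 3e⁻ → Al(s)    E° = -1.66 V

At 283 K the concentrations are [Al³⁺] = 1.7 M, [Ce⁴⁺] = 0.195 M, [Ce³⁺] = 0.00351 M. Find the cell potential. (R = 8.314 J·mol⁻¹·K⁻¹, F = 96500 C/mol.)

The Ce⁴⁺/Ce³⁺ couple has the higher reduction potential and acts as the cathode, so E°_cell = +1.72 − (-1.66) = 3.38 V.
Balancing electrons gives n = 3; the reaction quotient is Q = [Al³⁺]·[Ce³⁺]^3/[Ce⁴⁺]^3 = 9.91 × 10^-6.
E = E° − (RT/nF) ln Q = 3.38 − (8.314×283)/(3×96500) × (-11.522) = 3.380 + 0.094 = 3.474 V.

3.47 V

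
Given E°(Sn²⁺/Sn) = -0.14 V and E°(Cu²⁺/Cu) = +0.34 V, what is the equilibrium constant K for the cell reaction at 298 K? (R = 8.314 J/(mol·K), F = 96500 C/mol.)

1.7 × 10^16

E°_cell = +0.34 − (-0.14) = 0.48 V, with n = 2 electrons transferred.
At equilibrium E = 0, so the Nernst equation gives ln K = nFE°/RT = (2)(96500)(0.48)/((8.314)(298)) = 37.39.
K = e^37.39 = 1.7 × 10^16.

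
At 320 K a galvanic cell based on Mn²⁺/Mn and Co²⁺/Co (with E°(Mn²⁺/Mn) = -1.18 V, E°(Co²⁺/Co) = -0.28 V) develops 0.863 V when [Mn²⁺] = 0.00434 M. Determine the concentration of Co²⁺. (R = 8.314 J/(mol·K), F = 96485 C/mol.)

3 × 10^-4 M

From the Nernst equation, ln Q = nF(E° − E)/RT = 2×96485×(0.90 − 0.863)/(8.314×320) = 2.684, so Q = 14.6.
With Q = [Mn²⁺]/[Co²⁺] and the known concentrations, [Co²⁺] in the denominator gives [Co²⁺] = 3 × 10^-4 M.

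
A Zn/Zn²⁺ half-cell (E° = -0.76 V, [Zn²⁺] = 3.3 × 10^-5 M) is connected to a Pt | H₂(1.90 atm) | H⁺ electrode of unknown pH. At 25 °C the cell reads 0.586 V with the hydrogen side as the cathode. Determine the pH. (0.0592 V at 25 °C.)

E°_cell = 0.76 V and n = 2.
log Q = n(E° − E)/0.0592 = 2×(0.76 − 0.586)/0.0592 = 5.878.
With Q = [Zn²⁺]·P(H₂) / [H⁺]^2, solving for [H⁺] gives log[H⁺] = -5.041, so pH = 5.04.

pH = 5.04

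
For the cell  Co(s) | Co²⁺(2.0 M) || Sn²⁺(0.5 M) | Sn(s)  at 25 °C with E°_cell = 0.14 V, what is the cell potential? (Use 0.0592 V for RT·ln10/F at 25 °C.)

Balancing electrons gives n = 2; the reaction quotient is Q = [Co²⁺]/[Sn²⁺] = 4.00.
At 25 °C, E = E° − (0.0592/n) log Q = 0.14 − (0.0592/2)(0.602) = 0.140 − 0.018 = 0.122 V.

0.122 V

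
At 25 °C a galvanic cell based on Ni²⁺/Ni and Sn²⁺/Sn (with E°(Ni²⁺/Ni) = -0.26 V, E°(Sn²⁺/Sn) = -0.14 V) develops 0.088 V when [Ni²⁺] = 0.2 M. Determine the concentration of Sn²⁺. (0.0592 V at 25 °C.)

From the Nernst equation, log Q = n(E° − E)/0.0592 = 2(0.12 − 0.088)/0.0592 = 1.081, so Q = 12.1.
With Q = [Ni²⁺]/[Sn²⁺] and the known concentrations, [Sn²⁺] in the denominator gives [Sn²⁺] = 0.017 M.

0.017 M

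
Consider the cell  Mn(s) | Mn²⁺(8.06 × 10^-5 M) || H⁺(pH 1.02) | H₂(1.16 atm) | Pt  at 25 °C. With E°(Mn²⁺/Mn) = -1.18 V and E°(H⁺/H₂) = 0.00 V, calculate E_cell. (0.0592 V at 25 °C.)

1.24 V

The hydrogen couple is the cathode, so E°_cell = 1.18 V; n = 2.
[H⁺] = 10^(−1.02) = 0.095 M, and Q = [Mn²⁺]·P(H₂) / [H⁺]^2 = 0.0103.
E = E° − (0.0592/2) log Q = 1.18 − (0.0592/2)(-1.989) = 1.239 V.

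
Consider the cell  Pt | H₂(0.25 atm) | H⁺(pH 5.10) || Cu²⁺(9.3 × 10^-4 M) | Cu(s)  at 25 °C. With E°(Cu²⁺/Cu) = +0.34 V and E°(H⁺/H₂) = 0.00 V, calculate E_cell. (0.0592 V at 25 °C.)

0.53 V

The Cu²⁺/Cu couple is the cathode, so E°_cell = 0.34 V; n = 2.
[H⁺] = 10^(−5.10) = 7.9 × 10^-6 M, and Q = [H⁺]^2 / ([Cu²⁺]·P(H₂)) = 2.71 × 10^-7.
E = E° − (0.0592/2) log Q = 0.34 − (0.0592/2)(-6.566) = 0.534 V.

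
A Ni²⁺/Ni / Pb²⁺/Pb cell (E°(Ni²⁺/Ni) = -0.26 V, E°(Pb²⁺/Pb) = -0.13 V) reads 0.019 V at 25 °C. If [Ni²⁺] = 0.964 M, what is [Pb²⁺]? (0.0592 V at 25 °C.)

From the Nernst equation, log Q = n(E° − E)/0.0592 = 2(0.13 − 0.019)/0.0592 = 3.750, so Q = 5620.
With Q = [Ni²⁺]/[Pb²⁺] and the known concentrations, [Pb²⁺] in the denominator gives [Pb²⁺] = 1.7 × 10^-4 M.

1.7 × 10^-4 M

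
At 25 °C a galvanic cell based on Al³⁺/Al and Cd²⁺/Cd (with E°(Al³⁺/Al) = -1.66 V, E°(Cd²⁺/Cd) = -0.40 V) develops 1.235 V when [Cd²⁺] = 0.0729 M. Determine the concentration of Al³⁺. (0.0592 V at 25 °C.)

From the Nernst equation, log Q = n(E° − E)/0.0592 = 6(1.26 − 1.235)/0.0592 = 2.534, so Q = 342.
With Q = [Al³⁺]^2/[Cd²⁺]^3 and the known concentrations, [Al³⁺]^2 in the numerator gives [Al³⁺] = 0.36 M.

0.36 M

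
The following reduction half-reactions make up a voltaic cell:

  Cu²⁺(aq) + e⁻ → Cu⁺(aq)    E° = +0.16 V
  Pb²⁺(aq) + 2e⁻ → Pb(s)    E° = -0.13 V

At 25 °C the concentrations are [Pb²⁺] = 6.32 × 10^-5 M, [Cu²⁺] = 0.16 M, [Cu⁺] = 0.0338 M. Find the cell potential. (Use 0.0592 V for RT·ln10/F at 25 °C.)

0.454 V

The Cu²⁺/Cu⁺ couple has the higher reduction potential and acts as the cathode, so E°_cell = +0.16 − (-0.13) = 0.29 V.
Balancing electrons gives n = 2; the reaction quotient is Q = [Pb²⁺]·[Cu⁺]^2/[Cu²⁺]^2 = 2.82 × 10^-6.
At 25 °C, E = E° − (0.0592/n) log Q = 0.29 − (0.0592/2)(-5.550) = 0.290 + 0.164 = 0.454 V.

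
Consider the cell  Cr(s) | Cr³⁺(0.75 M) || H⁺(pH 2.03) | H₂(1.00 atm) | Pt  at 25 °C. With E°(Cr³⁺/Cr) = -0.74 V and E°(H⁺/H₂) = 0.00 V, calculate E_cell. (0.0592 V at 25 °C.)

The hydrogen couple is the cathode, so E°_cell = 0.74 V; n = 6.
[H⁺] = 10^(−2.03) = 0.0093 M, and Q = [Cr³⁺]^2·P(H₂)^3 / [H⁺]^6 = 8.51 × 10^11.
E = E° − (0.0592/6) log Q = 0.74 − (0.0592/6)(11.930) = 0.622 V.

0.62 V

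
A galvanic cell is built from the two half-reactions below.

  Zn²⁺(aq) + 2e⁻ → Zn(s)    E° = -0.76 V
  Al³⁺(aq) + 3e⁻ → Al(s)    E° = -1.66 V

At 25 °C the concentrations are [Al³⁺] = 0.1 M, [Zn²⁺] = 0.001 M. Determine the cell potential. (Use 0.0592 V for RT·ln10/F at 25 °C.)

The Zn²⁺/Zn couple has the higher reduction potential and acts as the cathode, so E°_cell = -0.76 − (-1.66) = 0.90 V.
Balancing electrons gives n = 6; the reaction quotient is Q = [Al³⁺]^2/[Zn²⁺]^3 = 1 × 10^7.
At 25 °C, E = E° − (0.0592/n) log Q = 0.90 − (0.0592/6)(7.000) = 0.900 − 0.069 = 0.831 V.

0.831 V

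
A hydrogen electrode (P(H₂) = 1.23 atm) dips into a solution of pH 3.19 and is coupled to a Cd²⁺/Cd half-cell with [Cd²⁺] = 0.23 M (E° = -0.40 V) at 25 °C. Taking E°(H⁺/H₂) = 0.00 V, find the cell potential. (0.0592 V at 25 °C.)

0.23 V

The hydrogen couple is the cathode, so E°_cell = 0.40 V; n = 2.
[H⁺] = 10^(−3.19) = 6.5 × 10^-4 M, and Q = [Cd²⁺]·P(H₂) / [H⁺]^2 = 6.79 × 10^5.
E = E° − (0.0592/2) log Q = 0.40 − (0.0592/2)(5.832) = 0.227 V.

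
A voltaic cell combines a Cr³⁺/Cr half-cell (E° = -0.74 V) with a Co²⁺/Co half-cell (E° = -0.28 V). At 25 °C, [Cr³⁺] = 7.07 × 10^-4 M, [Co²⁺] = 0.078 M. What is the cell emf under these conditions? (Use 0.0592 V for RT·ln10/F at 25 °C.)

The Co²⁺/Co couple has the higher reduction potential and acts as the cathode, so E°_cell = -0.28 − (-0.74) = 0.46 V.
Balancing electrons gives n = 6; the reaction quotient is Q = [Cr³⁺]^2/[Co²⁺]^3 = 0.00105.
At 25 °C, E = E° − (0.0592/n) log Q = 0.46 − (0.0592/6)(-2.977) = 0.460 + 0.029 = 0.489 V.

0.489 V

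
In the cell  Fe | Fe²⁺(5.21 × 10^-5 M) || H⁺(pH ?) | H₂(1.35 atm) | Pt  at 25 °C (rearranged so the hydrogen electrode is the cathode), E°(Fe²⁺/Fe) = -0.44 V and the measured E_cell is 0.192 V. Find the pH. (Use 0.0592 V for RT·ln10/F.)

pH = 6.27

E°_cell = 0.44 V and n = 2.
log Q = n(E° − E)/0.0592 = 2×(0.44 − 0.192)/0.0592 = 8.378.
With Q = [Fe²⁺]·P(H₂) / [H⁺]^2, solving for [H⁺] gives log[H⁺] = -6.266, so pH = 6.27.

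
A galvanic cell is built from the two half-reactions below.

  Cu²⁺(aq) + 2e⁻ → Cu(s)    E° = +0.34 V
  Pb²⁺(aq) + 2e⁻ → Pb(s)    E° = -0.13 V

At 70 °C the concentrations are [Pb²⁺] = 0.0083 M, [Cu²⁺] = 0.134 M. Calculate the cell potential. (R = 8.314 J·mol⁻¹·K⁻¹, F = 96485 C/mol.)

0.511 V

The Cu²⁺/Cu couple has the higher reduction potential and acts as the cathode, so E°_cell = +0.34 − (-0.13) = 0.47 V.
Balancing electrons gives n = 2; the reaction quotient is Q = [Pb²⁺]/[Cu²⁺] = 0.0619.
E = E° − (RT/nF) ln Q = 0.47 − (8.314×343)/(2×96485) × (-2.782) = 0.470 + 0.041 = 0.511 V.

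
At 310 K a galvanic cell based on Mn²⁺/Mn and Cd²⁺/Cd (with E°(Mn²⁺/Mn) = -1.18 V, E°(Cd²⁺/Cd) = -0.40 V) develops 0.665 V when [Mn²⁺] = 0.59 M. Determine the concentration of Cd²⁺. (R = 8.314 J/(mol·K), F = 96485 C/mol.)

From the Nernst equation, ln Q = nF(E° − E)/RT = 2×96485×(0.78 − 0.665)/(8.314×310) = 8.610, so Q = 5490.
With Q = [Mn²⁺]/[Cd²⁺] and the known concentrations, [Cd²⁺] in the denominator gives [Cd²⁺] = 1.1 × 10^-4 M.

1.1 × 10^-4 M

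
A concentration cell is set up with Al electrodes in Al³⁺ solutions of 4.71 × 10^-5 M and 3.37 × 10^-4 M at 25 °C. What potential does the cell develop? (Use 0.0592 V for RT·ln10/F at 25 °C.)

0.017 V

Both half-cells are Al³⁺/Al, so E°_cell = 0. The concentrated side is the cathode; the cell reaction moves Al³⁺ from high to low concentration with n = 3.
Q = [Al³⁺]_dilute/[Al³⁺]_conc = 4.71 × 10^-5/3.37 × 10^-4 = 0.140.
E = 0 − (0.0592/3) log Q = −(0.0592/3)(-0.855) = 0.0169 V.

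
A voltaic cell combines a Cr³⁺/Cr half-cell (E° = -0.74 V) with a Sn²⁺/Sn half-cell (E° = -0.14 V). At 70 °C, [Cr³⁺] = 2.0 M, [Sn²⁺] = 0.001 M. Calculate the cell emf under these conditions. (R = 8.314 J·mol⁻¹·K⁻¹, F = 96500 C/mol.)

The Sn²⁺/Sn couple has the higher reduction potential and acts as the cathode, so E°_cell = -0.14 − (-0.74) = 0.60 V.
Balancing electrons gives n = 6; the reaction quotient is Q = [Cr³⁺]^2/[Sn²⁺]^3 = 4 × 10^9.
E = E° − (RT/nF) ln Q = 0.60 − (8.314×343)/(6×96500) × (22.110) = 0.600 − 0.109 = 0.491 V.

0.491 V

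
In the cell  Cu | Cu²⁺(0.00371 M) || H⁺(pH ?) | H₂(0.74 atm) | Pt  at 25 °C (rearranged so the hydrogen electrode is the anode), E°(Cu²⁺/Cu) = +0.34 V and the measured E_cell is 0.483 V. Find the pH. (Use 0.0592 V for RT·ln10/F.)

pH = 3.70

E°_cell = 0.34 V and n = 2.
log Q = n(E° − E)/0.0592 = 2×(0.34 − 0.483)/0.0592 = -4.831.
With Q = [H⁺]^2 / ([Cu²⁺]·P(H₂)), solving for [H⁺] gives log[H⁺] = -3.696, so pH = 3.70.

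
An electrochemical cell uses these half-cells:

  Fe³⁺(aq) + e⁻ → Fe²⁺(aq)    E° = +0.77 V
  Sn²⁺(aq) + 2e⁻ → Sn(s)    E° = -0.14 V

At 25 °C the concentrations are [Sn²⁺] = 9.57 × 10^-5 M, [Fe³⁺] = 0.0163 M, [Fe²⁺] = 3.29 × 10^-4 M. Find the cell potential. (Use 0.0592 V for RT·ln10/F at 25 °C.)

The Fe³⁺/Fe²⁺ couple has the higher reduction potential and acts as the cathode, so E°_cell = +0.77 − (-0.14) = 0.91 V.
Balancing electrons gives n = 2; the reaction quotient is Q = [Sn²⁺]·[Fe²⁺]^2/[Fe³⁺]^2 = 3.9 × 10^-8.
At 25 °C, E = E° − (0.0592/n) log Q = 0.91 − (0.0592/2)(-7.409) = 0.910 + 0.219 = 1.129 V.

1.13 V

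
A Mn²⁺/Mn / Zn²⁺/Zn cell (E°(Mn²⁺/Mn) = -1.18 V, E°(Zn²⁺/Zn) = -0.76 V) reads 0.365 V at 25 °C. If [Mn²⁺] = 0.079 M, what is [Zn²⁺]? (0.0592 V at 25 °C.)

0.0011 M

From the Nernst equation, log Q = n(E° − E)/0.0592 = 2(0.42 − 0.365)/0.0592 = 1.858, so Q = 72.1.
With Q = [Mn²⁺]/[Zn²⁺] and the known concentrations, [Zn²⁺] in the denominator gives [Zn²⁺] = 0.0011 M.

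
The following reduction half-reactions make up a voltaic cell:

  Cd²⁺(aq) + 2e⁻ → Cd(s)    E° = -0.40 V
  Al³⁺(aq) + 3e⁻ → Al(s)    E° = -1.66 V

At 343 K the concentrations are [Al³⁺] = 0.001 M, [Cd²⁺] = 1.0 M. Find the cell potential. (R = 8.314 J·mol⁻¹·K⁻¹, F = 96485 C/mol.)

1.33 V

The Cd²⁺/Cd couple has the higher reduction potential and acts as the cathode, so E°_cell = -0.40 − (-1.66) = 1.26 V.
Balancing electrons gives n = 6; the reaction quotient is Q = [Al³⁺]^2/[Cd²⁺]^3 = 1 × 10^-6.
E = E° − (RT/nF) ln Q = 1.26 − (8.314×343)/(6×96485) × (-13.816) = 1.260 + 0.068 = 1.328 V.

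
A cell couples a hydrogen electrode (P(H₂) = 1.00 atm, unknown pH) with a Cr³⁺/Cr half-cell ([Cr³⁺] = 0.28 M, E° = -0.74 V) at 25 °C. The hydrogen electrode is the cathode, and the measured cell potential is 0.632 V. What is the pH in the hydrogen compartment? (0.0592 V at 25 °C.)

E°_cell = 0.74 V and n = 6.
log Q = n(E° − E)/0.0592 = 6×(0.74 − 0.632)/0.0592 = 10.946.
With Q = [Cr³⁺]^2·P(H₂)^3 / [H⁺]^6, solving for [H⁺] gives log[H⁺] = -2.009, so pH = 2.01.

pH = 2.01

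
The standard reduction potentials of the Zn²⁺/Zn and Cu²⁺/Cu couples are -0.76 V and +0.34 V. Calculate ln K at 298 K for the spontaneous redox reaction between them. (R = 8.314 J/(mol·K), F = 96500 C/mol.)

E°_cell = +0.34 − (-0.76) = 1.10 V, with n = 2 electrons transferred.
At equilibrium E = 0, so the Nernst equation gives ln K = nFE°/RT = (2)(96500)(1.10)/((8.314)(298)) = 85.69.

ln K = 85.7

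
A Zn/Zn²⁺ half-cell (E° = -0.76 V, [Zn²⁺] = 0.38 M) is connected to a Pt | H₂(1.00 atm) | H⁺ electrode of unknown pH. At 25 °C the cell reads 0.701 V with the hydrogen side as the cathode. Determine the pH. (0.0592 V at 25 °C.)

E°_cell = 0.76 V and n = 2.
log Q = n(E° − E)/0.0592 = 2×(0.76 − 0.701)/0.0592 = 1.993.
With Q = [Zn²⁺]·P(H₂) / [H⁺]^2, solving for [H⁺] gives log[H⁺] = -1.207, so pH = 1.21.

pH = 1.21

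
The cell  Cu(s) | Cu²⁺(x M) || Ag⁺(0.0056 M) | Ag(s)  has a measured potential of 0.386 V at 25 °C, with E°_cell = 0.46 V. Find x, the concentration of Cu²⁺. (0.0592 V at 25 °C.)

0.0099 M

From the Nernst equation, log Q = n(E° − E)/0.0592 = 2(0.46 − 0.386)/0.0592 = 2.500, so Q = 316.
With Q = [Cu²⁺]/[Ag⁺]^2 and the known concentrations, [Cu²⁺] in the numerator gives [Cu²⁺] = 0.0099 M.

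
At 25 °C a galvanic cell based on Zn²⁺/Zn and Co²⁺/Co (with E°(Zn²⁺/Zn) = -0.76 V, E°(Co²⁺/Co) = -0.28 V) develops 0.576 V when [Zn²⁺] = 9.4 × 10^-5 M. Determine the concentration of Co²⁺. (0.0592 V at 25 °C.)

From the Nernst equation, log Q = n(E° − E)/0.0592 = 2(0.48 − 0.576)/0.0592 = -3.243, so Q = 5.71 × 10^-4.
With Q = [Zn²⁺]/[Co²⁺] and the known concentrations, [Co²⁺] in the denominator gives [Co²⁺] = 0.16 M.

0.16 M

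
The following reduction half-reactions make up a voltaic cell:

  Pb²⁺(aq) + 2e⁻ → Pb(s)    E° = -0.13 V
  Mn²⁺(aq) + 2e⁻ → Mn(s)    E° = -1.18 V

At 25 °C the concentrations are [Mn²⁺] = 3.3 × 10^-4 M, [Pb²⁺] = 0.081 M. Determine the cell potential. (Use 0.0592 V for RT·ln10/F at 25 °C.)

The Pb²⁺/Pb couple has the higher reduction potential and acts as the cathode, so E°_cell = -0.13 − (-1.18) = 1.05 V.
Balancing electrons gives n = 2; the reaction quotient is Q = [Mn²⁺]/[Pb²⁺] = 0.00407.
At 25 °C, E = E° − (0.0592/n) log Q = 1.05 − (0.0592/2)(-2.390) = 1.050 + 0.071 = 1.121 V.

1.12 V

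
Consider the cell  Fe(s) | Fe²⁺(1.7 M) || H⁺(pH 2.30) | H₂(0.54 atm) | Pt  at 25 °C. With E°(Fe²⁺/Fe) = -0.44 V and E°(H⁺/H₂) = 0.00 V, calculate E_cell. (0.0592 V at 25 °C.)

0.30 V

The hydrogen couple is the cathode, so E°_cell = 0.44 V; n = 2.
[H⁺] = 10^(−2.30) = 0.0050 M, and Q = [Fe²⁺]·P(H₂) / [H⁺]^2 = 3.65 × 10^4.
E = E° − (0.0592/2) log Q = 0.44 − (0.0592/2)(4.563) = 0.305 V.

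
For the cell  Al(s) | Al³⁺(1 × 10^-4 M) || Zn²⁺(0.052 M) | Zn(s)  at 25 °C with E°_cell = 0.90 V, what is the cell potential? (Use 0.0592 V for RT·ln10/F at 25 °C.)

Balancing electrons gives n = 6; the reaction quotient is Q = [Al³⁺]^2/[Zn²⁺]^3 = 7.11 × 10^-5.
At 25 °C, E = E° − (0.0592/n) log Q = 0.90 − (0.0592/6)(-4.148) = 0.900 + 0.041 = 0.941 V.

0.941 V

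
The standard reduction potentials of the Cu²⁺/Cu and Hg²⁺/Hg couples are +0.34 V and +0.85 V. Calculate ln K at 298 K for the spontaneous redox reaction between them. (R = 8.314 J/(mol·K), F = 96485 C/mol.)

ln K = 39.7

E°_cell = +0.85 − (+0.34) = 0.51 V, with n = 2 electrons transferred.
At equilibrium E = 0, so the Nernst equation gives ln K = nFE°/RT = (2)(96485)(0.51)/((8.314)(298)) = 39.72.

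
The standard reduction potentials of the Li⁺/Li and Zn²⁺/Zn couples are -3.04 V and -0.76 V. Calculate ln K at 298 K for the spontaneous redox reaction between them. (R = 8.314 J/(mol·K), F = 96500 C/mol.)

E°_cell = -0.76 − (-3.04) = 2.28 V, with n = 2 electrons transferred.
At equilibrium E = 0, so the Nernst equation gives ln K = nFE°/RT = (2)(96500)(2.28)/((8.314)(298)) = 177.61.

ln K = 177.6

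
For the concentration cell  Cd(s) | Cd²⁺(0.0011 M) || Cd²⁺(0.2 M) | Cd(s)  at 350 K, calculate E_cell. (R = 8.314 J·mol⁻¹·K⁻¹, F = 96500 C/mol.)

0.078 V

Both half-cells are Cd²⁺/Cd, so E°_cell = 0. The concentrated side is the cathode; the cell reaction moves Cd²⁺ from high to low concentration with n = 2.
Q = [Cd²⁺]_dilute/[Cd²⁺]_conc = 0.0011/0.2 = 0.00550.
E = 0 − (RT/nF) ln Q = −((8.314×350)/(2×96500))(-5.203) = 0.0784 V.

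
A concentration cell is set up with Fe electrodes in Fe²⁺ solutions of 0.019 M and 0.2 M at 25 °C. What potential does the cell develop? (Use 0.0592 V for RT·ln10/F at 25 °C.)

Both half-cells are Fe²⁺/Fe, so E°_cell = 0. The concentrated side is the cathode; the cell reaction moves Fe²⁺ from high to low concentration with n = 2.
Q = [Fe²⁺]_dilute/[Fe²⁺]_conc = 0.019/0.2 = 0.0950.
E = 0 − (0.0592/2) log Q = −(0.0592/2)(-1.022) = 0.0303 V.

0.030 V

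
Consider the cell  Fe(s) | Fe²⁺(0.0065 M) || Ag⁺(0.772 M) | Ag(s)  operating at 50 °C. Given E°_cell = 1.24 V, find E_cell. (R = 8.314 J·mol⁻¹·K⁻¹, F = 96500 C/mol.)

Balancing electrons gives n = 2; the reaction quotient is Q = [Fe²⁺]/[Ag⁺]^2 = 0.0109.
E = E° − (RT/nF) ln Q = 1.24 − (8.314×323)/(2×96500) × (-4.518) = 1.240 + 0.063 = 1.303 V.

1.30 V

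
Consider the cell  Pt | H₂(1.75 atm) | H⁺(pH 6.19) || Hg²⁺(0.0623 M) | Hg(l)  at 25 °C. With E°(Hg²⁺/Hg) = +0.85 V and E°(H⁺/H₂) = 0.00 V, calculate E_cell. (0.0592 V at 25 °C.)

1.19 V

The Hg²⁺/Hg couple is the cathode, so E°_cell = 0.85 V; n = 2.
[H⁺] = 10^(−6.19) = 6.5 × 10^-7 M, and Q = [H⁺]^2 / ([Hg²⁺]·P(H₂)) = 3.82 × 10^-12.
E = E° − (0.0592/2) log Q = 0.85 − (0.0592/2)(-11.418) = 1.188 V.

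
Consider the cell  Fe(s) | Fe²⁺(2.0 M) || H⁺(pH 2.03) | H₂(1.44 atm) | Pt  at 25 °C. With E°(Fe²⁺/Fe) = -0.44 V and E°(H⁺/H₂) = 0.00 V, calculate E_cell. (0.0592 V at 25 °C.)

0.31 V

The hydrogen couple is the cathode, so E°_cell = 0.44 V; n = 2.
[H⁺] = 10^(−2.03) = 0.0093 M, and Q = [Fe²⁺]·P(H₂) / [H⁺]^2 = 3.31 × 10^4.
E = E° − (0.0592/2) log Q = 0.44 − (0.0592/2)(4.519) = 0.306 V.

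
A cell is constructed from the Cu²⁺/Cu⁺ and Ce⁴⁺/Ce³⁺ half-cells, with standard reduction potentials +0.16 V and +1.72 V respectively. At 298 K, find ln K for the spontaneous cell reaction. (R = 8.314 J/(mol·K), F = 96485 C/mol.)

ln K = 60.8

E°_cell = +1.72 − (+0.16) = 1.56 V, with n = 1 electron transferred.
At equilibrium E = 0, so the Nernst equation gives ln K = nFE°/RT = (1)(96485)(1.56)/((8.314)(298)) = 60.75.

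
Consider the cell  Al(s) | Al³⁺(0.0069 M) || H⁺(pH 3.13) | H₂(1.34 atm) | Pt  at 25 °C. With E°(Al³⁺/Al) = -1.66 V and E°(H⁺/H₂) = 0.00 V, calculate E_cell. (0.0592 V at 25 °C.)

1.51 V

The hydrogen couple is the cathode, so E°_cell = 1.66 V; n = 6.
[H⁺] = 10^(−3.13) = 7.4 × 10^-4 M, and Q = [Al³⁺]^2·P(H₂)^3 / [H⁺]^6 = 6.9 × 10^14.
E = E° − (0.0592/6) log Q = 1.66 − (0.0592/6)(14.839) = 1.514 V.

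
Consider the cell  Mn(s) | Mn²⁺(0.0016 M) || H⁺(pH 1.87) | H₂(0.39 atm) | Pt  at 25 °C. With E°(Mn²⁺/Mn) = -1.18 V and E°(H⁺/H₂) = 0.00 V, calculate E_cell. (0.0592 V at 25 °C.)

1.16 V

The hydrogen couple is the cathode, so E°_cell = 1.18 V; n = 2.
[H⁺] = 10^(−1.87) = 0.013 M, and Q = [Mn²⁺]·P(H₂) / [H⁺]^2 = 3.43.
E = E° − (0.0592/2) log Q = 1.18 − (0.0592/2)(0.535) = 1.164 V.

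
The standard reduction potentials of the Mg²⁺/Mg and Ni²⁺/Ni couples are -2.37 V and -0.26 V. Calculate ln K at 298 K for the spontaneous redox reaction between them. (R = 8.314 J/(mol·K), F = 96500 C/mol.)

E°_cell = -0.26 − (-2.37) = 2.11 V, with n = 2 electrons transferred.
At equilibrium E = 0, so the Nernst equation gives ln K = nFE°/RT = (2)(96500)(2.11)/((8.314)(298)) = 164.37.

ln K = 164.4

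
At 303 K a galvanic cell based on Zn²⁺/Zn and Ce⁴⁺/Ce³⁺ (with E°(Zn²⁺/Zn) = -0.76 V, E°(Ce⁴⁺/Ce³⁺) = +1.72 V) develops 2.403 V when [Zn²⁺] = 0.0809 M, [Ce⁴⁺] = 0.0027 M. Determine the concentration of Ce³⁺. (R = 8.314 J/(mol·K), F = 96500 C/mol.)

From the Nernst equation, ln Q = nF(E° − E)/RT = 2×96500×(2.48 − 2.403)/(8.314×303) = 5.899, so Q = 365.
With Q = [Zn²⁺]·[Ce³⁺]^2/[Ce⁴⁺]^2 and the known concentrations, [Ce³⁺]^2 in the numerator gives [Ce³⁺] = 0.18 M.

0.18 M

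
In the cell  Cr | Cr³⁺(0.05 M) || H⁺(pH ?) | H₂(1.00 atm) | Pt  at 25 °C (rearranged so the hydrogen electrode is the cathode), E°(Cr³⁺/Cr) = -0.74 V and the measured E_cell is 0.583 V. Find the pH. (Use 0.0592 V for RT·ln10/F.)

pH = 3.09

E°_cell = 0.74 V and n = 6.
log Q = n(E° − E)/0.0592 = 6×(0.74 − 0.583)/0.0592 = 15.912.
With Q = [Cr³⁺]^2·P(H₂)^3 / [H⁺]^6, solving for [H⁺] gives log[H⁺] = -3.086, so pH = 3.09.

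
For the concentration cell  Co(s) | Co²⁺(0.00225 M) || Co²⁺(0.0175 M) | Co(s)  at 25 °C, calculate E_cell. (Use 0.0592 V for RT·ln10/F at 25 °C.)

0.026 V

Both half-cells are Co²⁺/Co, so E°_cell = 0. The concentrated side is the cathode; the cell reaction moves Co²⁺ from high to low concentration with n = 2.
Q = [Co²⁺]_dilute/[Co²⁺]_conc = 0.00225/0.0175 = 0.129.
E = 0 − (0.0592/2) log Q = −(0.0592/2)(-0.891) = 0.0264 V.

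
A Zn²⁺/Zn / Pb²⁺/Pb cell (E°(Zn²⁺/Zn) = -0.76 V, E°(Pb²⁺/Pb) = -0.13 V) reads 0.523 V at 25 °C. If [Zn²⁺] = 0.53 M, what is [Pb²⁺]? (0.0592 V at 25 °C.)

From the Nernst equation, log Q = n(E° − E)/0.0592 = 2(0.63 − 0.523)/0.0592 = 3.615, so Q = 4120.
With Q = [Zn²⁺]/[Pb²⁺] and the known concentrations, [Pb²⁺] in the denominator gives [Pb²⁺] = 1.3 × 10^-4 M.

1.3 × 10^-4 M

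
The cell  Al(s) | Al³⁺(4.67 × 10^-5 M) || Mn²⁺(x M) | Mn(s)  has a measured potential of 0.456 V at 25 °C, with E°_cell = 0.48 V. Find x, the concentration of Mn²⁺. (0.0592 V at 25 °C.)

2 × 10^-4 M

From the Nernst equation, log Q = n(E° − E)/0.0592 = 6(0.48 − 0.456)/0.0592 = 2.432, so Q = 271.
With Q = [Al³⁺]^2/[Mn²⁺]^3 and the known concentrations, [Mn²⁺]^3 in the denominator gives [Mn²⁺] = 2 × 10^-4 M.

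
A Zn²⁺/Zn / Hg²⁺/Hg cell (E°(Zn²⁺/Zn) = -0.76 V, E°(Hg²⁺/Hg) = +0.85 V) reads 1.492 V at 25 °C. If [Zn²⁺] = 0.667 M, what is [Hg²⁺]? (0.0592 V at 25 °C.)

6.9 × 10^-5 M

From the Nernst equation, log Q = n(E° − E)/0.0592 = 2(1.61 − 1.492)/0.0592 = 3.986, so Q = 9690.
With Q = [Zn²⁺]/[Hg²⁺] and the known concentrations, [Hg²⁺] in the denominator gives [Hg²⁺] = 6.9 × 10^-5 M.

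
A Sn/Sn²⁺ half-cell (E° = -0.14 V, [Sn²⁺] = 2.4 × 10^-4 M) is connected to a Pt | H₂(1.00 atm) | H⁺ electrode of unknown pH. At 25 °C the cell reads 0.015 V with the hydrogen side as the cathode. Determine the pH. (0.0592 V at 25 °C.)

pH = 3.92

E°_cell = 0.14 V and n = 2.
log Q = n(E° − E)/0.0592 = 2×(0.14 − 0.015)/0.0592 = 4.223.
With Q = [Sn²⁺]·P(H₂) / [H⁺]^2, solving for [H⁺] gives log[H⁺] = -3.921, so pH = 3.92.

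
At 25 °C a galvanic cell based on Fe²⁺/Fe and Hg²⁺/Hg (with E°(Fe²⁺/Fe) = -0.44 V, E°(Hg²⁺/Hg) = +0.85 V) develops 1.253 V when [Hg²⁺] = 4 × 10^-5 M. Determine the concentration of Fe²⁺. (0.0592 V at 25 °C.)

7.1 × 10^-4 M

From the Nernst equation, log Q = n(E° − E)/0.0592 = 2(1.29 − 1.253)/0.0592 = 1.250, so Q = 17.8.
With Q = [Fe²⁺]/[Hg²⁺] and the known concentrations, [Fe²⁺] in the numerator gives [Fe²⁺] = 7.1 × 10^-4 M.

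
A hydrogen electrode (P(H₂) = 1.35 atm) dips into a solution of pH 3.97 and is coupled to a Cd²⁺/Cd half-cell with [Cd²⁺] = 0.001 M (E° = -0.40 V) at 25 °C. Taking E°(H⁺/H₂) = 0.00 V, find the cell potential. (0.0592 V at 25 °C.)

The hydrogen couple is the cathode, so E°_cell = 0.40 V; n = 2.
[H⁺] = 10^(−3.97) = 1.1 × 10^-4 M, and Q = [Cd²⁺]·P(H₂) / [H⁺]^2 = 1.18 × 10^5.
E = E° − (0.0592/2) log Q = 0.40 − (0.0592/2)(5.070) = 0.250 V.

0.25 V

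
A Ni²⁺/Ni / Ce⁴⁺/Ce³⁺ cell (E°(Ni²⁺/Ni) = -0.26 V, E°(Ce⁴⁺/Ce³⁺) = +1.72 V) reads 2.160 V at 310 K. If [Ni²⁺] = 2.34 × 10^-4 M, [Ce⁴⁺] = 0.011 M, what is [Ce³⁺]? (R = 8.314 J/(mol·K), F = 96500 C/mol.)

From the Nernst equation, ln Q = nF(E° − E)/RT = 2×96500×(1.98 − 2.160)/(8.314×310) = -13.479, so Q = 1.4 × 10^-6.
With Q = [Ni²⁺]·[Ce³⁺]^2/[Ce⁴⁺]^2 and the known concentrations, [Ce³⁺]^2 in the numerator gives [Ce³⁺] = 8.5 × 10^-4 M.

8.5 × 10^-4 M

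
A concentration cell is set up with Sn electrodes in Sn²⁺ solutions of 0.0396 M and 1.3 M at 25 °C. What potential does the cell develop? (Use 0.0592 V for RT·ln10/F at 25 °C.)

Both half-cells are Sn²⁺/Sn, so E°_cell = 0. The concentrated side is the cathode; the cell reaction moves Sn²⁺ from high to low concentration with n = 2.
Q = [Sn²⁺]_dilute/[Sn²⁺]_conc = 0.0396/1.3 = 0.0305.
E = 0 − (0.0592/2) log Q = −(0.0592/2)(-1.516) = 0.0449 V.

0.045 V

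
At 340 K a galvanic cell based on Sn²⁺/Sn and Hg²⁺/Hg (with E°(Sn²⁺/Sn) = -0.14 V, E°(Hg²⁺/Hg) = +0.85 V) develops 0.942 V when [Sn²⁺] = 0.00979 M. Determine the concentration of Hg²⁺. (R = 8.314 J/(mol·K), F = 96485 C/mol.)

3.7 × 10^-4 M

From the Nernst equation, ln Q = nF(E° − E)/RT = 2×96485×(0.99 − 0.942)/(8.314×340) = 3.277, so Q = 26.5.
With Q = [Sn²⁺]/[Hg²⁺] and the known concentrations, [Hg²⁺] in the denominator gives [Hg²⁺] = 3.7 × 10^-4 M.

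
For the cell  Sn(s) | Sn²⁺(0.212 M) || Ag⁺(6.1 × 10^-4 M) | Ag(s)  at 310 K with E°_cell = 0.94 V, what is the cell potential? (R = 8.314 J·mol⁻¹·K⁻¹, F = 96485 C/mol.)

0.763 V

Balancing electrons gives n = 2; the reaction quotient is Q = [Sn²⁺]/[Ag⁺]^2 = 5.7 × 10^5.
E = E° − (RT/nF) ln Q = 0.94 − (8.314×310)/(2×96485) × (13.253) = 0.940 − 0.177 = 0.763 V.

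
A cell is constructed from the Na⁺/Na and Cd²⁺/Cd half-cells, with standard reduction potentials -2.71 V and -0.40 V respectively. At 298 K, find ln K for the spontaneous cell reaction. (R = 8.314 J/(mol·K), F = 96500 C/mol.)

E°_cell = -0.40 − (-2.71) = 2.31 V, with n = 2 electrons transferred.
At equilibrium E = 0, so the Nernst equation gives ln K = nFE°/RT = (2)(96500)(2.31)/((8.314)(298)) = 179.95.

ln K = 179.9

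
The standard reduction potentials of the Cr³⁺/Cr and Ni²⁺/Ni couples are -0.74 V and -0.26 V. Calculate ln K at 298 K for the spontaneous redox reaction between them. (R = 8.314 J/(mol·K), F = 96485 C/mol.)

E°_cell = -0.26 − (-0.74) = 0.48 V, with n = 6 electrons transferred.
At equilibrium E = 0, so the Nernst equation gives ln K = nFE°/RT = (6)(96485)(0.48)/((8.314)(298)) = 112.16.

ln K = 112.2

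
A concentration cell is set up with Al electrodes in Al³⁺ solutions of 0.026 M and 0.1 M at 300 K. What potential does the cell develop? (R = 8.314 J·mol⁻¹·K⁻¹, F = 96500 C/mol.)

Both half-cells are Al³⁺/Al, so E°_cell = 0. The concentrated side is the cathode; the cell reaction moves Al³⁺ from high to low concentration with n = 3.
Q = [Al³⁺]_dilute/[Al³⁺]_conc = 0.026/0.1 = 0.260.
E = 0 − (RT/nF) ln Q = −((8.314×300)/(3×96500))(-1.347) = 0.0116 V.

0.012 V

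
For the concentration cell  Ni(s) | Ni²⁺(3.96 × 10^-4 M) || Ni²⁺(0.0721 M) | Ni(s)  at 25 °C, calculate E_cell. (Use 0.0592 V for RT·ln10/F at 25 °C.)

0.067 V

Both half-cells are Ni²⁺/Ni, so E°_cell = 0. The concentrated side is the cathode; the cell reaction moves Ni²⁺ from high to low concentration with n = 2.
Q = [Ni²⁺]_dilute/[Ni²⁺]_conc = 3.96 × 10^-4/0.0721 = 0.00549.
E = 0 − (0.0592/2) log Q = −(0.0592/2)(-2.260) = 0.0669 V.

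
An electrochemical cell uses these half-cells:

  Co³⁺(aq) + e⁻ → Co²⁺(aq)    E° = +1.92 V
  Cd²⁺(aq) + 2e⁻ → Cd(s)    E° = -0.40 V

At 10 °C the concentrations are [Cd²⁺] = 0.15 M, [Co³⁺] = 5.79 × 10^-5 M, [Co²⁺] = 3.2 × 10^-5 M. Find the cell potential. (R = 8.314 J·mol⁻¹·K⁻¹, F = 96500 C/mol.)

2.36 V

The Co³⁺/Co²⁺ couple has the higher reduction potential and acts as the cathode, so E°_cell = +1.92 − (-0.40) = 2.32 V.
Balancing electrons gives n = 2; the reaction quotient is Q = [Cd²⁺]·[Co²⁺]^2/[Co³⁺]^2 = 0.0458.
E = E° − (RT/nF) ln Q = 2.32 − (8.314×283)/(2×96500) × (-3.083) = 2.320 + 0.038 = 2.358 V.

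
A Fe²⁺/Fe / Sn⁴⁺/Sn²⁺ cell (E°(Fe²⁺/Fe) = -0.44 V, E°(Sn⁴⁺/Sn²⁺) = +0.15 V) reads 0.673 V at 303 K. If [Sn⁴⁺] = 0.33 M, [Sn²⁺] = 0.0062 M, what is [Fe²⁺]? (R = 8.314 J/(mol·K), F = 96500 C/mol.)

0.092 M

From the Nernst equation, ln Q = nF(E° − E)/RT = 2×96500×(0.59 − 0.673)/(8.314×303) = -6.359, so Q = 0.00173.
With Q = [Fe²⁺]·[Sn²⁺]/[Sn⁴⁺] and the known concentrations, [Fe²⁺] in the numerator gives [Fe²⁺] = 0.092 M.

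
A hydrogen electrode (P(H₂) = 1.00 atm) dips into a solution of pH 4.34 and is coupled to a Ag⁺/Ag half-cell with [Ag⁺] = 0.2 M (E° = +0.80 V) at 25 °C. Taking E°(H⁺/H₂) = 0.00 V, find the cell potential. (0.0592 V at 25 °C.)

1.02 V

The Ag⁺/Ag couple is the cathode, so E°_cell = 0.80 V; n = 2.
[H⁺] = 10^(−4.34) = 4.6 × 10^-5 M, and Q = [H⁺]^2 / ([Ag⁺]^2·P(H₂)) = 5.22 × 10^-8.
E = E° − (0.0592/2) log Q = 0.80 − (0.0592/2)(-7.282) = 1.016 V.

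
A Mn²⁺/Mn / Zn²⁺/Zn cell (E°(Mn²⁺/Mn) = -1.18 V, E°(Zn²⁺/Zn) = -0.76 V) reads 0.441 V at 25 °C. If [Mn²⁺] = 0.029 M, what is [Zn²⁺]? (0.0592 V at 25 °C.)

0.15 M

From the Nernst equation, log Q = n(E° − E)/0.0592 = 2(0.42 − 0.441)/0.0592 = -0.709, so Q = 0.195.
With Q = [Mn²⁺]/[Zn²⁺] and the known concentrations, [Zn²⁺] in the denominator gives [Zn²⁺] = 0.15 M.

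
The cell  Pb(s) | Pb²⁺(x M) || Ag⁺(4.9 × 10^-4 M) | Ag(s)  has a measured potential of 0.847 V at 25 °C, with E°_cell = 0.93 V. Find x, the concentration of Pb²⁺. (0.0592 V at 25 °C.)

From the Nernst equation, log Q = n(E° − E)/0.0592 = 2(0.93 − 0.847)/0.0592 = 2.804, so Q = 637.
With Q = [Pb²⁺]/[Ag⁺]^2 and the known concentrations, [Pb²⁺] in the numerator gives [Pb²⁺] = 1.5 × 10^-4 M.

1.5 × 10^-4 M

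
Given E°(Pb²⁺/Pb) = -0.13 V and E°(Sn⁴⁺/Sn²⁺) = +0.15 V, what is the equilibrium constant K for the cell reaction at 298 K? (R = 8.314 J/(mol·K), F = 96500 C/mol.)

3 × 10^9

E°_cell = +0.15 − (-0.13) = 0.28 V, with n = 2 electrons transferred.
At equilibrium E = 0, so the Nernst equation gives ln K = nFE°/RT = (2)(96500)(0.28)/((8.314)(298)) = 21.81.
K = e^21.81 = 3 × 10^9.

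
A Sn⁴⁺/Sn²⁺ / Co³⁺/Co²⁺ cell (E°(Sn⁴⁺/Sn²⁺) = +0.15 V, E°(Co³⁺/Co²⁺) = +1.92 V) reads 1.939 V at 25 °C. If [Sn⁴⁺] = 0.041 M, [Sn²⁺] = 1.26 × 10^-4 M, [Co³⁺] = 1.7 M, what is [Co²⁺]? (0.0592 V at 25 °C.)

From the Nernst equation, log Q = n(E° − E)/0.0592 = 2(1.77 − 1.939)/0.0592 = -5.709, so Q = 1.95 × 10^-6.
With Q = [Sn⁴⁺]·[Co²⁺]^2/([Sn²⁺]·[Co³⁺]^2) and the known concentrations, [Co²⁺]^2 in the numerator gives [Co²⁺] = 1.3 × 10^-4 M.

1.3 × 10^-4 M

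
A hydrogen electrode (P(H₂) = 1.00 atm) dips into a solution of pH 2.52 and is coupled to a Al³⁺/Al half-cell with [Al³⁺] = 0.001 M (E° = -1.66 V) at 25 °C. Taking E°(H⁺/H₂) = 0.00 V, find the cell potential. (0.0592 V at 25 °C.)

The hydrogen couple is the cathode, so E°_cell = 1.66 V; n = 6.
[H⁺] = 10^(−2.52) = 0.0030 M, and Q = [Al³⁺]^2·P(H₂)^3 / [H⁺]^6 = 1.32 × 10^9.
E = E° − (0.0592/6) log Q = 1.66 − (0.0592/6)(9.120) = 1.570 V.

1.57 V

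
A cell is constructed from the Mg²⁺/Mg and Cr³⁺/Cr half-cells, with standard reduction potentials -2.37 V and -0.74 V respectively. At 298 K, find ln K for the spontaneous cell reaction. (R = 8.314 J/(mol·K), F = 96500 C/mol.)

ln K = 380.9

E°_cell = -0.74 − (-2.37) = 1.63 V, with n = 6 electrons transferred.
At equilibrium E = 0, so the Nernst equation gives ln K = nFE°/RT = (6)(96500)(1.63)/((8.314)(298)) = 380.93.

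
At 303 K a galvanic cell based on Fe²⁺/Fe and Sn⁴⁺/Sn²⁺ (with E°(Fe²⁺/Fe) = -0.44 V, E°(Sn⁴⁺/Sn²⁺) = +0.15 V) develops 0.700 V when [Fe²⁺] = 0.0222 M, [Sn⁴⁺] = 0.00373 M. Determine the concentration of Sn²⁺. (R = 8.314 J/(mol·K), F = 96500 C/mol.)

3.7 × 10^-5 M

From the Nernst equation, ln Q = nF(E° − E)/RT = 2×96500×(0.59 − 0.700)/(8.314×303) = -8.427, so Q = 2.19 × 10^-4.
With Q = [Fe²⁺]·[Sn²⁺]/[Sn⁴⁺] and the known concentrations, [Sn²⁺] in the numerator gives [Sn²⁺] = 3.7 × 10^-5 M.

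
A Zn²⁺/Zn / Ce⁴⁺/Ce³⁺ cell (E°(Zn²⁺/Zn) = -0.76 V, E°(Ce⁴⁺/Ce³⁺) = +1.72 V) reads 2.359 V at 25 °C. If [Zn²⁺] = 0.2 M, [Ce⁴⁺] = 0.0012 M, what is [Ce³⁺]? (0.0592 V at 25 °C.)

0.3 M

From the Nernst equation, log Q = n(E° − E)/0.0592 = 2(2.48 − 2.359)/0.0592 = 4.088, so Q = 1.22 × 10^4.
With Q = [Zn²⁺]·[Ce³⁺]^2/[Ce⁴⁺]^2 and the known concentrations, [Ce³⁺]^2 in the numerator gives [Ce³⁺] = 0.3 M.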